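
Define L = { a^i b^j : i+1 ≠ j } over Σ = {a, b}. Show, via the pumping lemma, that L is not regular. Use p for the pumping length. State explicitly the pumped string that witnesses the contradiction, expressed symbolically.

Assume L is regular; let p be its pumping constant.
Choose w = a^p b^{p+p!+1}. Since p ≠ (p+p!+1)-1 = p+p!, w ∈ L; and |w| ≥ p.
Write w = xyz as guaranteed by the lemma, with |xy| ≤ p and y is nonempty.
Since the first p symbols of w are all a's and |xy| ≤ p, y lies entirely in the leading a-block: y = a^k for some k with 1 ≤ k ≤ p.
Since 1 ≤ k ≤ p, k divides p!; set t = 1 + p!/k. Then xy^t z has p + (p!/k)·k = p + p! copies of a. Now the a-count is p+p! and (b-count)-1 = (p+p!+1)-1 = p+p!, so i+1 ≠ j fails. So xy^t z = a^{p+p!} b^{p+p!+1} ∉ L.
Contradiction. Therefore L is not regular.

a^{p+p!} b^{p+p!+1}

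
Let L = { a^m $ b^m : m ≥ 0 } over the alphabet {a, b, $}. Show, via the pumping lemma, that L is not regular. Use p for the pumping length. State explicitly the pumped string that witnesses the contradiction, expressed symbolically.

Suppose for contradiction that L is regular, and let p be the pumping length.
Take w = a^p $ b^p ∈ L with |w| = 2p+1 ≥ p.
By the pumping lemma, w = xyz with |xy| ≤ p and |y| ≥ 1.
Since the first p symbols of w are all a's and |xy| ≤ p, y lies entirely in the leading a-block: y = a^k for some k with 1 ≤ k ≤ p.
Pump with i = 2: xy^2z = a^{p+k} $ b^p, which would require p+k = p. But k ≥ 1, so xy^2z ∉ L.
Contradiction. Therefore L is not regular.

a^{p+k} $ b^p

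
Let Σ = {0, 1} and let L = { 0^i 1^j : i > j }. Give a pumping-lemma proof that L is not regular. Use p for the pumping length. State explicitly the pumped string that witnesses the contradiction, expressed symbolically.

0^{p+1-k} 1^p

Suppose for contradiction that L is regular, and let p be the pumping length.
Choose w = 0^{p+1} 1^p ∈ L, with |w| = 2p+1 ≥ p.
By the pumping lemma, w = xyz with |xy| ≤ p and |y| ≥ 1.
Since the first p symbols of w are all 0's and |xy| ≤ p, y lies entirely in the leading 0-block: y = 0^k for some k with 1 ≤ k ≤ p.
Consider xy^0z = xz = 0^{p+1-k} 1^p. Since k ≥ 1, the 0-count p+1-k is at most p, so i > j fails; thus xz ∉ L.
This is a contradiction; hence L is not regular.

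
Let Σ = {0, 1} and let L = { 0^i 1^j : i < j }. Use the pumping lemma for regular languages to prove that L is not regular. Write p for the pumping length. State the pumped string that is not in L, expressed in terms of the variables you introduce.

0^{p+k} 1^{p+1}

Assume L is regular. Let p be the pumping length given by the pumping lemma.
Choose w = 0^p 1^{p+1} ∈ L, with |w| = 2p+1 ≥ p.
The pumping lemma gives a decomposition w = xyz where |xy| ≤ p and |y| > 0.
Since the first p symbols of w are all 0's and |xy| ≤ p, y lies entirely in the leading 0-block: y = 0^k for some k with 1 ≤ k ≤ p.
Consider xy^2z = 0^{p+k} 1^{p+1}. Since k ≥ 1, the 0-count p+k is at least p+1, so i < j fails; thus xy^2z ∉ L.
Contradiction. Therefore L is not regular.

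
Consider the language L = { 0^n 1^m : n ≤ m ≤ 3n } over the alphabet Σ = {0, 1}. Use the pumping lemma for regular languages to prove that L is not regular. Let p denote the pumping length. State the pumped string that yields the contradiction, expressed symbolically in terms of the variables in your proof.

0^{p+k} 1^p

Toward a contradiction, assume L is regular with pumping length p.
Take w = 0^p 1^p ∈ L (since p ≤ p ≤ 3p), with |w| = 2p ≥ p.
Write w = xyz as guaranteed by the lemma, with |xy| ≤ p and y is nonempty.
Since the first p symbols of w are all 0's and |xy| ≤ p, y lies entirely in the leading 0-block: y = 0^k for some k with 1 ≤ k ≤ p.
Pump with i = 2: xy^2z = 0^{p+k} 1^p. Now n = p+k > p = m, so the condition n ≤ m fails. Thus xy^2z ∉ L.
Contradiction. Therefore L is not regular.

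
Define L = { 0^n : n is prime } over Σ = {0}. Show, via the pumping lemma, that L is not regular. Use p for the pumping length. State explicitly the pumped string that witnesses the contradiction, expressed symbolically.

Assume L is regular; let p be its pumping constant.
Let q be a prime with q ≥ p+2 (infinitely many primes exist), and take w = 0^q ∈ L with |w| = q ≥ p.
Write w = xyz as guaranteed by the lemma, with |xy| ≤ p and |y| ≥ 1.
Then y = 0^k for some k with 1 ≤ k ≤ p.
Since 1 ≤ k ≤ p, |xz| = q-k. Pump with i = q+1: |xy^{q+1}z| = (q-k)+(q+1)k = q+qk = q(1+k), which is composite (both factors ≥ 2). So xy^{q+1}z = 0^{q(1+k)} ∉ L.
This contradicts the pumping lemma, so L is not regular.

0^{q(1+k)}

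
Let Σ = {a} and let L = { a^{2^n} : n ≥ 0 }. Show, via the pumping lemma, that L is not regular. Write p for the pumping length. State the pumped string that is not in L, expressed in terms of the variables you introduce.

Assume L is regular. Let p be the pumping length given by the pumping lemma.
Take w = a^{2^p} ∈ L with |w| = 2^p ≥ p.
By the pumping lemma, w = xyz with |xy| ≤ p and |y| ≥ 1.
Then y = a^k for some k with 1 ≤ k ≤ p.
Pump with i = 2: xy^2z = a^{2^p+k}. Since 1 ≤ k ≤ p < 2^p, we have 2^p < 2^p+k < 2^{p+1}, so 2^p+k is not a power of 2. So xy^2z ∉ L.
Contradiction. Therefore L is not regular.

a^{2^p+k}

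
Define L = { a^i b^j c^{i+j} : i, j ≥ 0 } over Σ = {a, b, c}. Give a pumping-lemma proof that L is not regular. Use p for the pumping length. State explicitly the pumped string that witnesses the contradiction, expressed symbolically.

Toward a contradiction, assume L is regular with pumping length p.
Take w = a^p b^p c^{2p} ∈ L (with i=j=p, i+j=2p), |w| = 4p ≥ p.
The pumping lemma gives a decomposition w = xyz where |xy| ≤ p and |y| ≥ 1.
Since the first p symbols of w are all a's and |xy| ≤ p, y lies entirely in the leading a-block: y = a^k for some k with 1 ≤ k ≤ p.
Consider xy^2z = a^{p+k} b^p c^{2p}. Now the a- and b-counts sum to 2p+k, but the c-count is 2p ≠ 2p+k. So xy^2z ∉ L.
This is a contradiction; hence L is not regular.

a^{p+k} b^p c^{2p}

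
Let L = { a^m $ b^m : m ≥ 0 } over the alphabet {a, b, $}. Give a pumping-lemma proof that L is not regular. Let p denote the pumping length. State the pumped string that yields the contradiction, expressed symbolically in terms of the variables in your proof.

a^{p+k} $ b^p

Assume L is regular. Let p be the pumping length given by the pumping lemma.
Take w = a^p $ b^p ∈ L with |w| = 2p+1 ≥ p.
By the pumping lemma, w = xyz with |xy| ≤ p and |y| ≥ 1.
Since the first p symbols of w are all a's and |xy| ≤ p, y lies entirely in the leading a-block: y = a^k for some k with 1 ≤ k ≤ p.
Pump with i = 2: xy^2z = a^{p+k} $ b^p, which would require p+k = p. But k ≥ 1, so xy^2z ∉ L.
Contradiction. Therefore L is not regular.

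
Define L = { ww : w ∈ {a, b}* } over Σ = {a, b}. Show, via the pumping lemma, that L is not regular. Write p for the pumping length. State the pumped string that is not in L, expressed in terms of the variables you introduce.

a^{p+k} b^p a^p b^p

Suppose for contradiction that L is regular, and let p be the pumping length.
Take w = a^p b^p a^p b^p = uu where u = a^pb^p; then w ∈ L and |w| = 4p ≥ p.
Write w = xyz as guaranteed by the lemma, with |xy| ≤ p and |y| ≥ 1.
The first p characters of w are a's, so xy (and hence y) consists only of a's. Write y = a^k, 1 ≤ k ≤ p.
Pump with i = 2: xy^2z = a^{p+k} b^p a^p b^p, of length 4p+k. Suppose this equals vv. The string starts with a and ends with b, so v does too; thus the boundary between the two copies of v is a b→a transition. There is exactly one such transition, at position 2p+k, so |v| = 2p+k and |vv| = 4p+2k ≠ 4p+k since k ≥ 1. So xy^2z ∉ L.
This is a contradiction; hence L is not regular.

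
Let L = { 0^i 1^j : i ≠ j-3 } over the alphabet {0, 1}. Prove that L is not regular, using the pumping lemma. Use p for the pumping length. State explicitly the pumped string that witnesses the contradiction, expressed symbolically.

0^{p+p!} 1^{p+p!+3}

Toward a contradiction, assume L is regular with pumping length p.
Choose w = 0^p 1^{p+p!+3}. Since p ≠ (p+p!+3)-3 = p+p!, w ∈ L; and |w| ≥ p.
The pumping lemma gives a decomposition w = xyz where |xy| ≤ p and |y| > 0.
Since the first p symbols of w are all 0's and |xy| ≤ p, y lies entirely in the leading 0-block: y = 0^k for some k with 1 ≤ k ≤ p.
Since 1 ≤ k ≤ p, k divides p!; set t = 1 + p!/k. Then xy^t z has p + (p!/k)·k = p + p! copies of 0. Now the 0-count is p+p! and (1-count)-3 = (p+p!+3)-3 = p+p!, so i ≠ j-3 fails. So xy^t z = 0^{p+p!} 1^{p+p!+3} ∉ L.
This contradicts the pumping lemma, so L is not regular.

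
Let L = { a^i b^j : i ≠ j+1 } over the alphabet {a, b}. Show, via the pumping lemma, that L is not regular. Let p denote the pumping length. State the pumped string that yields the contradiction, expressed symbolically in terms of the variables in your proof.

Toward a contradiction, assume L is regular with pumping length p.
Choose w = a^p b^{p+p!-1}. Since p ≠ (p+p!-1)+1 = p+p!, w ∈ L; and |w| ≥ p.
Write w = xyz as guaranteed by the lemma, with |xy| ≤ p and |y| > 0.
Since the first p symbols of w are all a's and |xy| ≤ p, y lies entirely in the leading a-block: y = a^k for some k with 1 ≤ k ≤ p.
Since 1 ≤ k ≤ p, k divides p!; set t = 1 + p!/k. Then xy^t z has p + (p!/k)·k = p + p! copies of a. Now the a-count is p+p! and (b-count)+1 = (p+p!-1)+1 = p+p!, so i ≠ j+1 fails. So xy^t z = a^{p+p!} b^{p+p!-1} ∉ L.
Contradiction. Therefore L is not regular.

a^{p+p!} b^{p+p!-1}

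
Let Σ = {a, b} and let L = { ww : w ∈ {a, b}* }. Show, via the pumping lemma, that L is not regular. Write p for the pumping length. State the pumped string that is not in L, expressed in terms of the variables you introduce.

a^{p+k} b^p a^p b^p

Assume L is regular; let p be its pumping constant.
Take w = a^p b^p a^p b^p = uu where u = a^pb^p; then w ∈ L and |w| = 4p ≥ p.
The pumping lemma gives a decomposition w = xyz where |xy| ≤ p and y is nonempty.
Since the first p symbols of w are all a's and |xy| ≤ p, y lies entirely in the leading a-block: y = a^k for some k with 1 ≤ k ≤ p.
Pump with i = 2: xy^2z = a^{p+k} b^p a^p b^p, of length 4p+k. Suppose this equals vv. The string starts with a and ends with b, so v does too; thus the boundary between the two copies of v is a b→a transition. There is exactly one such transition, at position 2p+k, so |v| = 2p+k and |vv| = 4p+2k ≠ 4p+k since k ≥ 1. So xy^2z ∉ L.
This is a contradiction; hence L is not regular.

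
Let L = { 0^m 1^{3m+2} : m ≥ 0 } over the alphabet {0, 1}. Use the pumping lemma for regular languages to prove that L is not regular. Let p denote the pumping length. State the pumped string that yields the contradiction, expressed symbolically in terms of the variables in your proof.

Assume L is regular. Let p be the pumping length given by the pumping lemma.
Let w = 0^p 1^{3p+2} ∈ L; note |w| = 4p+2 ≥ p.
Write w = xyz as guaranteed by the lemma, with |xy| ≤ p and |y| ≥ 1.
The first p characters of w are 0's, so xy (and hence y) consists only of 0's. Write y = 0^k, 1 ≤ k ≤ p.
Pump with i = 2: xy^2z = 0^{p+k} 1^{3p+2}. For this to lie in L we would need 3p+2 = 3(p+k)+2, which forces k = 0. But k ≥ 1, so xy^2z ∉ L.
Contradiction. Therefore L is not regular.

0^{p+k} 1^{3p+2}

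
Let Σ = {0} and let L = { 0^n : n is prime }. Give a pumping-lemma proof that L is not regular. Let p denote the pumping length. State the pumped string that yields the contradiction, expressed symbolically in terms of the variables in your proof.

0^{q(1+k)}

Suppose for contradiction that L is regular, and let p be the pumping length.
Let q be a prime with q ≥ p+2 (infinitely many primes exist), and take w = 0^q ∈ L with |w| = q ≥ p.
Write w = xyz as guaranteed by the lemma, with |xy| ≤ p and y is nonempty.
Then y = 0^k for some k with 1 ≤ k ≤ p.
Since 1 ≤ k ≤ p, |xz| = q-k. Pump with i = q+1: |xy^{q+1}z| = (q-k)+(q+1)k = q+qk = q(1+k), which is composite (both factors ≥ 2). So xy^{q+1}z = 0^{q(1+k)} ∉ L.
Contradiction. Therefore L is not regular.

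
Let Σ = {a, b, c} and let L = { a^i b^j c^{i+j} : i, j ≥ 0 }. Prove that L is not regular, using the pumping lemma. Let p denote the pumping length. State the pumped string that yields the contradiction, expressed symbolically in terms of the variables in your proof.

Suppose for contradiction that L is regular, and let p be the pumping length.
Take w = a^p b^p c^{2p} ∈ L (with i=j=p, i+j=2p), |w| = 4p ≥ p.
The pumping lemma gives a decomposition w = xyz where |xy| ≤ p and |y| > 0.
The first p characters of w are a's, so xy (and hence y) consists only of a's. Write y = a^k, 1 ≤ k ≤ p.
Consider xy^2z = a^{p+k} b^p c^{2p}. Now the a- and b-counts sum to 2p+k, but the c-count is 2p ≠ 2p+k. So xy^2z ∉ L.
This is a contradiction; hence L is not regular.

a^{p+k} b^p c^{2p}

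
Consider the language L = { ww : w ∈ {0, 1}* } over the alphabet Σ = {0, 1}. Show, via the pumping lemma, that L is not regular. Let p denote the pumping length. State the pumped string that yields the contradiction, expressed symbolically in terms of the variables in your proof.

Suppose for contradiction that L is regular, and let p be the pumping length.
Take w = 0^p 1^p 0^p 1^p = uu where u = 0^p1^p; then w ∈ L and |w| = 4p ≥ p.
By the pumping lemma, w = xyz with |xy| ≤ p and |y| > 0.
Since the first p symbols of w are all 0's and |xy| ≤ p, y lies entirely in the leading 0-block: y = 0^k for some k with 1 ≤ k ≤ p.
Pump with i = 2: xy^2z = 0^{p+k} 1^p 0^p 1^p, of length 4p+k. Suppose this equals vv. The string starts with 0 and ends with 1, so v does too; thus the boundary between the two copies of v is a 1→0 transition. There is exactly one such transition, at position 2p+k, so |v| = 2p+k and |vv| = 4p+2k ≠ 4p+k since k ≥ 1. So xy^2z ∉ L.
This is a contradiction; hence L is not regular.

0^{p+k} 1^p 0^p 1^p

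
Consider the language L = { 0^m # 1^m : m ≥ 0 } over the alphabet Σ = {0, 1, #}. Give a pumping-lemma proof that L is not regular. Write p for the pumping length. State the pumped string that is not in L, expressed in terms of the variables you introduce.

Assume L is regular; let p be its pumping constant.
Take w = 0^p # 1^p ∈ L with |w| = 2p+1 ≥ p.
The pumping lemma gives a decomposition w = xyz where |xy| ≤ p and y is nonempty.
The first p characters of w are 0's, so xy (and hence y) consists only of 0's. Write y = 0^k, 1 ≤ k ≤ p.
Pump with i = 2: xy^2z = 0^{p+k} # 1^p, which would require p+k = p. But k ≥ 1, so xy^2z ∉ L.
Contradiction. Therefore L is not regular.

0^{p+k} # 1^p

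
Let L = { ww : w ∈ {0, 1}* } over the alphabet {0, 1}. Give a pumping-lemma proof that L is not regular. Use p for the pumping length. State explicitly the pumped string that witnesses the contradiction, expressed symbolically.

0^{p+k} 1^p 0^p 1^p

Assume L is regular; let p be its pumping constant.
Take w = 0^p 1^p 0^p 1^p = uu where u = 0^p1^p; then w ∈ L and |w| = 4p ≥ p.
Write w = xyz as guaranteed by the lemma, with |xy| ≤ p and y is nonempty.
Since the first p symbols of w are all 0's and |xy| ≤ p, y lies entirely in the leading 0-block: y = 0^k for some k with 1 ≤ k ≤ p.
Pump with i = 2: xy^2z = 0^{p+k} 1^p 0^p 1^p, of length 4p+k. Suppose this equals vv. The string starts with 0 and ends with 1, so v does too; thus the boundary between the two copies of v is a 1→0 transition. There is exactly one such transition, at position 2p+k, so |v| = 2p+k and |vv| = 4p+2k ≠ 4p+k since k ≥ 1. So xy^2z ∉ L.
This contradicts the pumping lemma, so L is not regular.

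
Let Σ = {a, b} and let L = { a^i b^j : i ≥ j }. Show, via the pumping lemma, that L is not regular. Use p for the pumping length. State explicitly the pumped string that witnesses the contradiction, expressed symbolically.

Assume L is regular. Let p be the pumping length given by the pumping lemma.
Choose w = a^p b^p ∈ L, with |w| = 2p ≥ p.
Write w = xyz as guaranteed by the lemma, with |xy| ≤ p and y is nonempty.
The first p characters of w are a's, so xy (and hence y) consists only of a's. Write y = a^k, 1 ≤ k ≤ p.
Consider xy^0z = xz = a^{p-k} b^p. Since k ≥ 1, the a-count p-k is less than p, so i ≥ j fails; thus xz ∉ L.
This contradicts the pumping lemma, so L is not regular.

a^{p-k} b^p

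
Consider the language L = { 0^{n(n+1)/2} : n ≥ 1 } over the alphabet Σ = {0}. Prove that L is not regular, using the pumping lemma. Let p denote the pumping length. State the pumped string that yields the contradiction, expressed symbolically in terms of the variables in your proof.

0^{p(p+1)/2+k}

Assume L is regular; let p be its pumping constant.
Take w = 0^{p(p+1)/2} ∈ L with |w| = p(p+1)/2 ≥ p.
Write w = xyz as guaranteed by the lemma, with |xy| ≤ p and |y| ≥ 1.
Then y = 0^k for some k with 1 ≤ k ≤ p.
Pump with i = 2: xy^2z = 0^{p(p+1)/2+k}. Since 1 ≤ k ≤ p, p(p+1)/2 < p(p+1)/2+k ≤ p(p+1)/2+p < (p+1)(p+2)/2, so p(p+1)/2+k is strictly between consecutive triangular numbers. So xy^2z ∉ L.
Contradiction. Therefore L is not regular.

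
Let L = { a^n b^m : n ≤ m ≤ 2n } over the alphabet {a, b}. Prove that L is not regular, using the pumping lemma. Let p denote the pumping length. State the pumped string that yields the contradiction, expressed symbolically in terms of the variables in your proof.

Assume L is regular. Let p be the pumping length given by the pumping lemma.
Take w = a^p b^p ∈ L (since p ≤ p ≤ 2p), with |w| = 2p ≥ p.
By the pumping lemma, w = xyz with |xy| ≤ p and |y| ≥ 1.
The first p characters of w are a's, so xy (and hence y) consists only of a's. Write y = a^k, 1 ≤ k ≤ p.
Pump with i = 2: xy^2z = a^{p+k} b^p. Now n = p+k > p = m, so the condition n ≤ m fails. Thus xy^2z ∉ L.
This contradicts the pumping lemma, so L is not regular.

a^{p+k} b^p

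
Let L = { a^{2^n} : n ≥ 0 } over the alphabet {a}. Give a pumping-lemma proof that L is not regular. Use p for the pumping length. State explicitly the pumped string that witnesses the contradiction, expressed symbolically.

a^{2^p+k}

Suppose for contradiction that L is regular, and let p be the pumping length.
Take w = a^{2^p} ∈ L with |w| = 2^p ≥ p.
By the pumping lemma, w = xyz with |xy| ≤ p and y is nonempty.
Then y = a^k for some k with 1 ≤ k ≤ p.
Pump with i = 2: xy^2z = a^{2^p+k}. Since 1 ≤ k ≤ p < 2^p, we have 2^p < 2^p+k < 2^{p+1}, so 2^p+k is not a power of 2. So xy^2z ∉ L.
Contradiction. Therefore L is not regular.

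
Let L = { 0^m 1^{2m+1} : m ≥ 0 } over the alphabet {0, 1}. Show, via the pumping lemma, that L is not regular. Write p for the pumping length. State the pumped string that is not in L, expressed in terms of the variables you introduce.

0^{p+k} 1^{2p+1}

Toward a contradiction, assume L is regular with pumping length p.
Let w = 0^p 1^{2p+1} ∈ L; note |w| = 3p+1 ≥ p.
Write w = xyz as guaranteed by the lemma, with |xy| ≤ p and |y| ≥ 1.
The first p characters of w are 0's, so xy (and hence y) consists only of 0's. Write y = 0^k, 1 ≤ k ≤ p.
Pump with i = 2: xy^2z = 0^{p+k} 1^{2p+1}. For this to lie in L we would need 2p+1 = 2(p+k)+1, which forces k = 0. But k ≥ 1, so xy^2z ∉ L.
Contradiction. Therefore L is not regular.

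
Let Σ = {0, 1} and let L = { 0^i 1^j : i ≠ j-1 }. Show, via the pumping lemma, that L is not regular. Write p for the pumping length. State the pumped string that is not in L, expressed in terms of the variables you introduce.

Suppose for contradiction that L is regular, and let p be the pumping length.
Choose w = 0^p 1^{p+p!+1}. Since p ≠ (p+p!+1)-1 = p+p!, w ∈ L; and |w| ≥ p.
By the pumping lemma, w = xyz with |xy| ≤ p and |y| ≥ 1.
The first p characters of w are 0's, so xy (and hence y) consists only of 0's. Write y = 0^k, 1 ≤ k ≤ p.
Since 1 ≤ k ≤ p, k divides p!; set t = 1 + p!/k. Then xy^t z has p + (p!/k)·k = p + p! copies of 0. Now the 0-count is p+p! and (1-count)-1 = (p+p!+1)-1 = p+p!, so i ≠ j-1 fails. So xy^t z = 0^{p+p!} 1^{p+p!+1} ∉ L.
This is a contradiction; hence L is not regular.

0^{p+p!} 1^{p+p!+1}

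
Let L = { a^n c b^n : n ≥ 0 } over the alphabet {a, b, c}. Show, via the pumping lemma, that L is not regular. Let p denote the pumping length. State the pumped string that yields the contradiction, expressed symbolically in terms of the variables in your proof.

Suppose for contradiction that L is regular, and let p be the pumping length.
Take w = a^p c b^p ∈ L with |w| = 2p+1 ≥ p.
The pumping lemma gives a decomposition w = xyz where |xy| ≤ p and |y| ≥ 1.
Because |xy| ≤ p and w begins with p copies of a, we have y = a^k with 1 ≤ k ≤ p.
Pump with i = 2: xy^2z = a^{p+k} c b^p, which would require p+k = p. But k ≥ 1, so xy^2z ∉ L.
This contradicts the pumping lemma, so L is not regular.

a^{p+k} c b^p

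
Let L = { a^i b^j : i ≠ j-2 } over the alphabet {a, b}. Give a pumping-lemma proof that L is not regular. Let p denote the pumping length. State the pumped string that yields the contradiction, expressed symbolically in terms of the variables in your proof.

a^{p+p!} b^{p+p!+2}

Suppose for contradiction that L is regular, and let p be the pumping length.
Choose w = a^p b^{p+p!+2}. Since p ≠ (p+p!+2)-2 = p+p!, w ∈ L; and |w| ≥ p.
By the pumping lemma, w = xyz with |xy| ≤ p and |y| > 0.
The first p characters of w are a's, so xy (and hence y) consists only of a's. Write y = a^k, 1 ≤ k ≤ p.
Since 1 ≤ k ≤ p, k divides p!; set t = 1 + p!/k. Then xy^t z has p + (p!/k)·k = p + p! copies of a. Now the a-count is p+p! and (b-count)-2 = (p+p!+2)-2 = p+p!, so i ≠ j-2 fails. So xy^t z = a^{p+p!} b^{p+p!+2} ∉ L.
This contradicts the pumping lemma, so L is not regular.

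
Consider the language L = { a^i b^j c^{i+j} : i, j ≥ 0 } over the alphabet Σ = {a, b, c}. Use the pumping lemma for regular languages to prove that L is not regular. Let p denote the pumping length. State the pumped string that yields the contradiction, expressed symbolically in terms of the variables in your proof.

a^{p+k} b^p c^{2p}

Toward a contradiction, assume L is regular with pumping length p.
Take w = a^p b^p c^{2p} ∈ L (with i=j=p, i+j=2p), |w| = 4p ≥ p.
Write w = xyz as guaranteed by the lemma, with |xy| ≤ p and |y| > 0.
Because |xy| ≤ p and w begins with p copies of a, we have y = a^k with 1 ≤ k ≤ p.
Consider xy^2z = a^{p+k} b^p c^{2p}. Now the a- and b-counts sum to 2p+k, but the c-count is 2p ≠ 2p+k. So xy^2z ∉ L.
This contradicts the pumping lemma, so L is not regular.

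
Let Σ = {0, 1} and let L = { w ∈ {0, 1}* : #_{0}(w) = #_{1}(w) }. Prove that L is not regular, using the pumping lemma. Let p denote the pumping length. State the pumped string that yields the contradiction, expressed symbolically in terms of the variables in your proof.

Suppose for contradiction that L is regular, and let p be the pumping length.
Choose w = 0^p 1^p ∈ L with |w| = 2p ≥ p.
The pumping lemma gives a decomposition w = xyz where |xy| ≤ p and y is nonempty.
The first p characters of w are 0's, so xy (and hence y) consists only of 0's. Write y = 0^k, 1 ≤ k ≤ p.
Pump with i = 2: xy^2z = 0^{p+k} 1^p has p+k occurrences of 0 but only p of 1. Since k ≥ 1 the counts differ, so xy^2z ∉ L.
This is a contradiction; hence L is not regular.

0^{p+k} 1^p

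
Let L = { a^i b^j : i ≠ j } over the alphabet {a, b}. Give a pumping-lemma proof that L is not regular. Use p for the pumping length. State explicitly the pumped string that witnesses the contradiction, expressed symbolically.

a^{p+p!} b^{p+p!}

Assume L is regular. Let p be the pumping length given by the pumping lemma.
Choose w = a^p b^{p+p!}. Since p ≠ p+p!, w ∈ L; and |w| ≥ p.
By the pumping lemma, w = xyz with |xy| ≤ p and |y| > 0.
Since the first p symbols of w are all a's and |xy| ≤ p, y lies entirely in the leading a-block: y = a^k for some k with 1 ≤ k ≤ p.
Since 1 ≤ k ≤ p, k divides p!; set t = 1 + p!/k. Then xy^t z has p + (p!/k)·k = p + p! copies of a. Now the a-count equals the b-count, so i ≠ j fails. So xy^t z = a^{p+p!} b^{p+p!} ∉ L.
This is a contradiction; hence L is not regular.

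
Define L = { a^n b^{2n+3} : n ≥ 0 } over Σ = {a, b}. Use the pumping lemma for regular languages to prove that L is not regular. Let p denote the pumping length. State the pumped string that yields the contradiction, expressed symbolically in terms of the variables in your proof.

a^{p+k} b^{2p+3}

Assume L is regular; let p be its pumping constant.
Let w = a^p b^{2p+3} ∈ L; note |w| = 3p+3 ≥ p.
By the pumping lemma, w = xyz with |xy| ≤ p and |y| > 0.
Because |xy| ≤ p and w begins with p copies of a, we have y = a^k with 1 ≤ k ≤ p.
Pump with i = 2: xy^2z = a^{p+k} b^{2p+3}. For this to lie in L we would need 2p+3 = 2(p+k)+3, which forces k = 0. But k ≥ 1, so xy^2z ∉ L.
Contradiction. Therefore L is not regular.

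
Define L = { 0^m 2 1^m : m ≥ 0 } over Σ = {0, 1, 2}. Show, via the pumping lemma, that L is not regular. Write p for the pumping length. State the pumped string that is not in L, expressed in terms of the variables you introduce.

0^{p+k} 2 1^p

Assume L is regular. Let p be the pumping length given by the pumping lemma.
Take w = 0^p 2 1^p ∈ L with |w| = 2p+1 ≥ p.
By the pumping lemma, w = xyz with |xy| ≤ p and |y| ≥ 1.
Since the first p symbols of w are all 0's and |xy| ≤ p, y lies entirely in the leading 0-block: y = 0^k for some k with 1 ≤ k ≤ p.
Pump with i = 2: xy^2z = 0^{p+k} 2 1^p, which would require p+k = p. But k ≥ 1, so xy^2z ∉ L.
Contradiction. Therefore L is not regular.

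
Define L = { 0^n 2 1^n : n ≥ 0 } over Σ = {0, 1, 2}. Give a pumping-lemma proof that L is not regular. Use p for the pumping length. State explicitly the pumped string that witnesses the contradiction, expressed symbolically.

0^{p+k} 2 1^p

Toward a contradiction, assume L is regular with pumping length p.
Take w = 0^p 2 1^p ∈ L with |w| = 2p+1 ≥ p.
By the pumping lemma, w = xyz with |xy| ≤ p and |y| ≥ 1.
The first p characters of w are 0's, so xy (and hence y) consists only of 0's. Write y = 0^k, 1 ≤ k ≤ p.
Pump with i = 2: xy^2z = 0^{p+k} 2 1^p, which would require p+k = p. But k ≥ 1, so xy^2z ∉ L.
This is a contradiction; hence L is not regular.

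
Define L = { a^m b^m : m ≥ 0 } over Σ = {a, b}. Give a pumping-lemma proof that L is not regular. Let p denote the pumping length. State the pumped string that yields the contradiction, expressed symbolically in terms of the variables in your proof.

Assume L is regular; let p be its pumping constant.
Choose w = a^p b^p, which is in L with |w| = 2p ≥ p.
The pumping lemma gives a decomposition w = xyz where |xy| ≤ p and |y| > 0.
Because |xy| ≤ p and w begins with p copies of a, we have y = a^k with 1 ≤ k ≤ p.
Pump with i = 2: xy^2z = a^{p+k} b^p. For this to lie in L we would need p = p+k, which forces k = 0. But k ≥ 1, so xy^2z ∉ L.
Contradiction. Therefore L is not regular.

a^{p+k} b^p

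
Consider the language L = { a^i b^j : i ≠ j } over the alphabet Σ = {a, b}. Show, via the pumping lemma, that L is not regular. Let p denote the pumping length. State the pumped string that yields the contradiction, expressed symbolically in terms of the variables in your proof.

Toward a contradiction, assume L is regular with pumping length p.
Choose w = a^p b^{p+p!}. Since p ≠ p+p!, w ∈ L; and |w| ≥ p.
Write w = xyz as guaranteed by the lemma, with |xy| ≤ p and y is nonempty.
Because |xy| ≤ p and w begins with p copies of a, we have y = a^k with 1 ≤ k ≤ p.
Since 1 ≤ k ≤ p, k divides p!; set t = 1 + p!/k. Then xy^t z has p + (p!/k)·k = p + p! copies of a. Now the a-count equals the b-count, so i ≠ j fails. So xy^t z = a^{p+p!} b^{p+p!} ∉ L.
This contradicts the pumping lemma, so L is not regular.

a^{p+p!} b^{p+p!}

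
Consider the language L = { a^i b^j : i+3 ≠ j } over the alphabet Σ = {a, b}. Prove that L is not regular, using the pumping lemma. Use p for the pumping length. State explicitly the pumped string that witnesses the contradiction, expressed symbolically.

a^{p+p!} b^{p+p!+3}

Assume L is regular. Let p be the pumping length given by the pumping lemma.
Choose w = a^p b^{p+p!+3}. Since p ≠ (p+p!+3)-3 = p+p!, w ∈ L; and |w| ≥ p.
Write w = xyz as guaranteed by the lemma, with |xy| ≤ p and |y| ≥ 1.
Since the first p symbols of w are all a's and |xy| ≤ p, y lies entirely in the leading a-block: y = a^k for some k with 1 ≤ k ≤ p.
Since 1 ≤ k ≤ p, k divides p!; set t = 1 + p!/k. Then xy^t z has p + (p!/k)·k = p + p! copies of a. Now the a-count is p+p! and (b-count)-3 = (p+p!+3)-3 = p+p!, so i+3 ≠ j fails. So xy^t z = a^{p+p!} b^{p+p!+3} ∉ L.
This contradicts the pumping lemma, so L is not regular.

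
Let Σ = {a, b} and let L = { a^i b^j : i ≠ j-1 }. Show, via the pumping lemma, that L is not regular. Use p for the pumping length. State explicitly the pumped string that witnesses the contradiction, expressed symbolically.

a^{p+p!} b^{p+p!+1}

Assume L is regular. Let p be the pumping length given by the pumping lemma.
Choose w = a^p b^{p+p!+1}. Since p ≠ (p+p!+1)-1 = p+p!, w ∈ L; and |w| ≥ p.
Write w = xyz as guaranteed by the lemma, with |xy| ≤ p and |y| ≥ 1.
The first p characters of w are a's, so xy (and hence y) consists only of a's. Write y = a^k, 1 ≤ k ≤ p.
Since 1 ≤ k ≤ p, k divides p!; set t = 1 + p!/k. Then xy^t z has p + (p!/k)·k = p + p! copies of a. Now the a-count is p+p! and (b-count)-1 = (p+p!+1)-1 = p+p!, so i ≠ j-1 fails. So xy^t z = a^{p+p!} b^{p+p!+1} ∉ L.
This contradicts the pumping lemma, so L is not regular.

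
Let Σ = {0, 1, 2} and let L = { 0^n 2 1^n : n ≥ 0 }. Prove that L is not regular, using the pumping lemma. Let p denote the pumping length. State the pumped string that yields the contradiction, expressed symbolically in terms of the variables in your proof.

Assume L is regular; let p be its pumping constant.
Take w = 0^p 2 1^p ∈ L with |w| = 2p+1 ≥ p.
By the pumping lemma, w = xyz with |xy| ≤ p and |y| ≥ 1.
Because |xy| ≤ p and w begins with p copies of 0, we have y = 0^k with 1 ≤ k ≤ p.
Pump with i = 2: xy^2z = 0^{p+k} 2 1^p, which would require p+k = p. But k ≥ 1, so xy^2z ∉ L.
Contradiction. Therefore L is not regular.

0^{p+k} 2 1^p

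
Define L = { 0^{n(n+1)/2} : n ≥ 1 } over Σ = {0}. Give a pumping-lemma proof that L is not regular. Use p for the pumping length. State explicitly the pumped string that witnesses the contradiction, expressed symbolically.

Assume L is regular. Let p be the pumping length given by the pumping lemma.
Take w = 0^{p(p+1)/2} ∈ L with |w| = p(p+1)/2 ≥ p.
By the pumping lemma, w = xyz with |xy| ≤ p and y is nonempty.
Then y = 0^k for some k with 1 ≤ k ≤ p.
Pump with i = 2: xy^2z = 0^{p(p+1)/2+k}. Since 1 ≤ k ≤ p, p(p+1)/2 < p(p+1)/2+k ≤ p(p+1)/2+p < (p+1)(p+2)/2, so p(p+1)/2+k is strictly between consecutive triangular numbers. So xy^2z ∉ L.
Contradiction. Therefore L is not regular.

0^{p(p+1)/2+k}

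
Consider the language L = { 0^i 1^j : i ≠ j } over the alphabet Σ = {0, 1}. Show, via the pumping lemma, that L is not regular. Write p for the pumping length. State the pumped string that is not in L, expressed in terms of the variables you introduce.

Suppose for contradiction that L is regular, and let p be the pumping length.
Choose w = 0^p 1^{p+p!}. Since p ≠ p+p!, w ∈ L; and |w| ≥ p.
The pumping lemma gives a decomposition w = xyz where |xy| ≤ p and |y| ≥ 1.
Because |xy| ≤ p and w begins with p copies of 0, we have y = 0^k with 1 ≤ k ≤ p.
Since 1 ≤ k ≤ p, k divides p!; set t = 1 + p!/k. Then xy^t z has p + (p!/k)·k = p + p! copies of 0. Now the 0-count equals the 1-count, so i ≠ j fails. So xy^t z = 0^{p+p!} 1^{p+p!} ∉ L.
Contradiction. Therefore L is not regular.

0^{p+p!} 1^{p+p!}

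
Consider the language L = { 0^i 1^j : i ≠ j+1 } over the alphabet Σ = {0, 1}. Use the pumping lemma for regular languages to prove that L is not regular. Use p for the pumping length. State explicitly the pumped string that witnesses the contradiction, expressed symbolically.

Assume L is regular. Let p be the pumping length given by the pumping lemma.
Choose w = 0^p 1^{p+p!-1}. Since p ≠ (p+p!-1)+1 = p+p!, w ∈ L; and |w| ≥ p.
The pumping lemma gives a decomposition w = xyz where |xy| ≤ p and y is nonempty.
Because |xy| ≤ p and w begins with p copies of 0, we have y = 0^k with 1 ≤ k ≤ p.
Since 1 ≤ k ≤ p, k divides p!; set t = 1 + p!/k. Then xy^t z has p + (p!/k)·k = p + p! copies of 0. Now the 0-count is p+p! and (1-count)+1 = (p+p!-1)+1 = p+p!, so i ≠ j+1 fails. So xy^t z = 0^{p+p!} 1^{p+p!-1} ∉ L.
Contradiction. Therefore L is not regular.

0^{p+p!} 1^{p+p!-1}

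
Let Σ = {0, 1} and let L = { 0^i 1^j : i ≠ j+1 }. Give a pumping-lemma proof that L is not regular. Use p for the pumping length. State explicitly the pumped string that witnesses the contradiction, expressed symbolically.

0^{p+p!} 1^{p+p!-1}

Assume L is regular. Let p be the pumping length given by the pumping lemma.
Choose w = 0^p 1^{p+p!-1}. Since p ≠ (p+p!-1)+1 = p+p!, w ∈ L; and |w| ≥ p.
By the pumping lemma, w = xyz with |xy| ≤ p and |y| ≥ 1.
Since the first p symbols of w are all 0's and |xy| ≤ p, y lies entirely in the leading 0-block: y = 0^k for some k with 1 ≤ k ≤ p.
Since 1 ≤ k ≤ p, k divides p!; set t = 1 + p!/k. Then xy^t z has p + (p!/k)·k = p + p! copies of 0. Now the 0-count is p+p! and (1-count)+1 = (p+p!-1)+1 = p+p!, so i ≠ j+1 fails. So xy^t z = 0^{p+p!} 1^{p+p!-1} ∉ L.
Contradiction. Therefore L is not regular.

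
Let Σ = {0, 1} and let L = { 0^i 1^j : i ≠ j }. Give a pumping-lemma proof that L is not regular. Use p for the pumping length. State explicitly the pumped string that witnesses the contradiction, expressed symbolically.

0^{p+p!} 1^{p+p!}

Assume L is regular. Let p be the pumping length given by the pumping lemma.
Choose w = 0^p 1^{p+p!}. Since p ≠ p+p!, w ∈ L; and |w| ≥ p.
By the pumping lemma, w = xyz with |xy| ≤ p and |y| ≥ 1.
The first p characters of w are 0's, so xy (and hence y) consists only of 0's. Write y = 0^k, 1 ≤ k ≤ p.
Since 1 ≤ k ≤ p, k divides p!; set t = 1 + p!/k. Then xy^t z has p + (p!/k)·k = p + p! copies of 0. Now the 0-count equals the 1-count, so i ≠ j fails. So xy^t z = 0^{p+p!} 1^{p+p!} ∉ L.
Contradiction. Therefore L is not regular.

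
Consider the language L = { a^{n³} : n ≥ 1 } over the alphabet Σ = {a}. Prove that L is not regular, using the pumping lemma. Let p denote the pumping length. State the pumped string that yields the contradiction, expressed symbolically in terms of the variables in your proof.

Assume L is regular. Let p be the pumping length given by the pumping lemma.
Take w = a^{p³} ∈ L with |w| = p³ ≥ p.
Write w = xyz as guaranteed by the lemma, with |xy| ≤ p and y is nonempty.
Then y = a^k for some k with 1 ≤ k ≤ p.
Pump with i = 2: xy^2z = a^{p³+k}. Since 1 ≤ k ≤ p, p³ < p³+k ≤ p³+p < p³+3p²+3p+1 = (p+1)³, so p³+k is not a perfect cube. So xy^2z ∉ L.
Contradiction. Therefore L is not regular.

a^{p³+k}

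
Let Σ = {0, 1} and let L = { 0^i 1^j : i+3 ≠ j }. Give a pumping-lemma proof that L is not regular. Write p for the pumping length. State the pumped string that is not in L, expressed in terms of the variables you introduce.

0^{p+p!} 1^{p+p!+3}

Suppose for contradiction that L is regular, and let p be the pumping length.
Choose w = 0^p 1^{p+p!+3}. Since p ≠ (p+p!+3)-3 = p+p!, w ∈ L; and |w| ≥ p.
By the pumping lemma, w = xyz with |xy| ≤ p and |y| > 0.
Because |xy| ≤ p and w begins with p copies of 0, we have y = 0^k with 1 ≤ k ≤ p.
Since 1 ≤ k ≤ p, k divides p!; set t = 1 + p!/k. Then xy^t z has p + (p!/k)·k = p + p! copies of 0. Now the 0-count is p+p! and (1-count)-3 = (p+p!+3)-3 = p+p!, so i+3 ≠ j fails. So xy^t z = 0^{p+p!} 1^{p+p!+3} ∉ L.
This is a contradiction; hence L is not regular.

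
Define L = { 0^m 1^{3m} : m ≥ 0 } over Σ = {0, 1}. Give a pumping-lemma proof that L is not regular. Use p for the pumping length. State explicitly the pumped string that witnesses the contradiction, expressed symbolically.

0^{p+k} 1^{3p}

Suppose for contradiction that L is regular, and let p be the pumping length.
Let w = 0^p 1^{3p} ∈ L; note |w| = 4p ≥ p.
Write w = xyz as guaranteed by the lemma, with |xy| ≤ p and |y| > 0.
Because |xy| ≤ p and w begins with p copies of 0, we have y = 0^k with 1 ≤ k ≤ p.
Pump with i = 2: xy^2z = 0^{p+k} 1^{3p}. For this to lie in L we would need 3p = 3(p+k), which forces k = 0. But k ≥ 1, so xy^2z ∉ L.
This contradicts the pumping lemma, so L is not regular.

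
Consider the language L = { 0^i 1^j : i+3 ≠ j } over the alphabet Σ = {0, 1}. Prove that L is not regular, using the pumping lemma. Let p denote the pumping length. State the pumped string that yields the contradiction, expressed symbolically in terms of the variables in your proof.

Assume L is regular; let p be its pumping constant.
Choose w = 0^p 1^{p+p!+3}. Since p ≠ (p+p!+3)-3 = p+p!, w ∈ L; and |w| ≥ p.
The pumping lemma gives a decomposition w = xyz where |xy| ≤ p and |y| ≥ 1.
Because |xy| ≤ p and w begins with p copies of 0, we have y = 0^k with 1 ≤ k ≤ p.
Since 1 ≤ k ≤ p, k divides p!; set t = 1 + p!/k. Then xy^t z has p + (p!/k)·k = p + p! copies of 0. Now the 0-count is p+p! and (1-count)-3 = (p+p!+3)-3 = p+p!, so i+3 ≠ j fails. So xy^t z = 0^{p+p!} 1^{p+p!+3} ∉ L.
This is a contradiction; hence L is not regular.

0^{p+p!} 1^{p+p!+3}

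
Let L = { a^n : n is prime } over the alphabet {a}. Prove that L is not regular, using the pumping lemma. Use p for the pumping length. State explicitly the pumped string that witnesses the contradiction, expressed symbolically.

Assume L is regular. Let p be the pumping length given by the pumping lemma.
Let q be a prime with q ≥ p+2 (infinitely many primes exist), and take w = a^q ∈ L with |w| = q ≥ p.
Write w = xyz as guaranteed by the lemma, with |xy| ≤ p and |y| > 0.
Then y = a^k for some k with 1 ≤ k ≤ p.
Since 1 ≤ k ≤ p, |xz| = q-k. Pump with i = q+1: |xy^{q+1}z| = (q-k)+(q+1)k = q+qk = q(1+k), which is composite (both factors ≥ 2). So xy^{q+1}z = a^{q(1+k)} ∉ L.
This contradicts the pumping lemma, so L is not regular.

a^{q(1+k)}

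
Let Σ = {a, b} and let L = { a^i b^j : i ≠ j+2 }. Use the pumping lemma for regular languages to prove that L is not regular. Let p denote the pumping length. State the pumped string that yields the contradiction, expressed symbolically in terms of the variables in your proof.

Assume L is regular. Let p be the pumping length given by the pumping lemma.
Choose w = a^p b^{p+p!-2}. Since p ≠ (p+p!-2)+2 = p+p!, w ∈ L; and |w| ≥ p.
By the pumping lemma, w = xyz with |xy| ≤ p and y is nonempty.
The first p characters of w are a's, so xy (and hence y) consists only of a's. Write y = a^k, 1 ≤ k ≤ p.
Since 1 ≤ k ≤ p, k divides p!; set t = 1 + p!/k. Then xy^t z has p + (p!/k)·k = p + p! copies of a. Now the a-count is p+p! and (b-count)+2 = (p+p!-2)+2 = p+p!, so i ≠ j+2 fails. So xy^t z = a^{p+p!} b^{p+p!-2} ∉ L.
This is a contradiction; hence L is not regular.

a^{p+p!} b^{p+p!-2}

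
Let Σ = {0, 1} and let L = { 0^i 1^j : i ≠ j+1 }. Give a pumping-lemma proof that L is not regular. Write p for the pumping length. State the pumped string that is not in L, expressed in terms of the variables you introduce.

0^{p+p!} 1^{p+p!-1}

Toward a contradiction, assume L is regular with pumping length p.
Choose w = 0^p 1^{p+p!-1}. Since p ≠ (p+p!-1)+1 = p+p!, w ∈ L; and |w| ≥ p.
By the pumping lemma, w = xyz with |xy| ≤ p and y is nonempty.
Because |xy| ≤ p and w begins with p copies of 0, we have y = 0^k with 1 ≤ k ≤ p.
Since 1 ≤ k ≤ p, k divides p!; set t = 1 + p!/k. Then xy^t z has p + (p!/k)·k = p + p! copies of 0. Now the 0-count is p+p! and (1-count)+1 = (p+p!-1)+1 = p+p!, so i ≠ j+1 fails. So xy^t z = 0^{p+p!} 1^{p+p!-1} ∉ L.
This is a contradiction; hence L is not regular.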